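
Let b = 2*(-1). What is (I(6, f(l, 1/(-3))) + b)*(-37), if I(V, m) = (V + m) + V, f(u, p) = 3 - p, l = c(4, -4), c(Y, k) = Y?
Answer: -1480/3 ≈ -493.33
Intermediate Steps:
l = 4
b = -2
I(V, m) = m + 2*V
(I(6, f(l, 1/(-3))) + b)*(-37) = (((3 - 1/(-3)) + 2*6) - 2)*(-37) = (((3 - 1*(-⅓)) + 12) - 2)*(-37) = (((3 + ⅓) + 12) - 2)*(-37) = ((10/3 + 12) - 2)*(-37) = (46/3 - 2)*(-37) = (40/3)*(-37) = -1480/3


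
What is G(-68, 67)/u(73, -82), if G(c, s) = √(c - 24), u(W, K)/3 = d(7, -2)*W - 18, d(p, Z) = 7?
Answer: 2*I*√23/1479 ≈ 0.0064852*I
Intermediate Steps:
u(W, K) = -54 + 21*W (u(W, K) = 3*(7*W - 18) = 3*(-18 + 7*W) = -54 + 21*W)
G(c, s) = √(-24 + c)
G(-68, 67)/u(73, -82) = √(-24 - 68)/(-54 + 21*73) = √(-92)/(-54 + 1533) = (2*I*√23)/1479 = (2*I*√23)*(1/1479) = 2*I*√23/1479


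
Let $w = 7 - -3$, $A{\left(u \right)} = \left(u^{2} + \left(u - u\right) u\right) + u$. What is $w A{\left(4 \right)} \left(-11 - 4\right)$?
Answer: $-3000$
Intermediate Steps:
$A{\left(u \right)} = u + u^{2}$ ($A{\left(u \right)} = \left(u^{2} + 0 u\right) + u = \left(u^{2} + 0\right) + u = u^{2} + u = u + u^{2}$)
$w = 10$ ($w = 7 + 3 = 10$)
$w A{\left(4 \right)} \left(-11 - 4\right) = 10 \cdot 4 \left(1 + 4\right) \left(-11 - 4\right) = 10 \cdot 4 \cdot 5 \left(-15\right) = 10 \cdot 20 \left(-15\right) = 10 \left(-300\right) = -3000$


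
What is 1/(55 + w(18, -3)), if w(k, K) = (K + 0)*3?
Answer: 1/46 ≈ 0.021739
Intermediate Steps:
w(k, K) = 3*K (w(k, K) = K*3 = 3*K)
1/(55 + w(18, -3)) = 1/(55 + 3*(-3)) = 1/(55 - 9) = 1/46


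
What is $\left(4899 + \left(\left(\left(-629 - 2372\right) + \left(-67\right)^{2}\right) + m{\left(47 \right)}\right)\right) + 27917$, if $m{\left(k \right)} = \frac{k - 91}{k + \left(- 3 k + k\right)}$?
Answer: $\frac{1612332}{47} \approx 34305.0$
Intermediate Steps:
$m{\left(k \right)} = - \frac{-91 + k}{k}$ ($m{\left(k \right)} = \frac{-91 + k}{k - 2 k} = \frac{-91 + k}{\left(-1\right) k} = \left(-91 + k\right) \left(- \frac{1}{k}\right) = - \frac{-91 + k}{k}$)
$\left(4899 + \left(\left(\left(-629 - 2372\right) + \left(-67\right)^{2}\right) + m{\left(47 \right)}\right)\right) + 27917 = \left(4899 + \left(\left(\left(-629 - 2372\right) + \left(-67\right)^{2}\right) + \frac{91 - 47}{47}\right)\right) + 27917 = \left(4899 + \left(\left(-3001 + 4489\right) + \frac{91 - 47}{47}\right)\right) + 27917 = \left(4899 + \left(1488 + \frac{1}{47} \cdot 44\right)\right) + 27917 = \left(4899 + \left(1488 + \frac{44}{47}\right)\right) + 27917 = \left(4899 + \frac{69980}{47}\right) + 27917 = \frac{300233}{47} + 27917 = \frac{1612332}{47}$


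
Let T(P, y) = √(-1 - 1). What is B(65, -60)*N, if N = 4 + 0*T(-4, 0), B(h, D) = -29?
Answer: -116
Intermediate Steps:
T(P, y) = I*√2 (T(P, y) = √(-2) = I*√2)
N = 4 (N = 4 + 0*(I*√2) = 4 + 0 = 4)
B(65, -60)*N = -29*4 = -116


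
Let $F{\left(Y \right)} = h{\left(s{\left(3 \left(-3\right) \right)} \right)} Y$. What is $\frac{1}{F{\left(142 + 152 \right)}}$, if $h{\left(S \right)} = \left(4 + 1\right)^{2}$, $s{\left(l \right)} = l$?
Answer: $\frac{1}{7350} \approx 0.00013605$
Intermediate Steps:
$h{\left(S \right)} = 25$ ($h{\left(S \right)} = 5^{2} = 25$)
$F{\left(Y \right)} = 25 Y$
$\frac{1}{F{\left(142 + 152 \right)}} = \frac{1}{25 \left(142 + 152\right)} = \frac{1}{25 \cdot 294} = \frac{1}{7350}$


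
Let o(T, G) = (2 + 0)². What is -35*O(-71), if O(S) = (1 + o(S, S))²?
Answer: -875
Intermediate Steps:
o(T, G) = 4 (o(T, G) = 2² = 4)
O(S) = 25 (O(S) = (1 + 4)² = 5² = 25)
-35*O(-71) = -35*25 = -875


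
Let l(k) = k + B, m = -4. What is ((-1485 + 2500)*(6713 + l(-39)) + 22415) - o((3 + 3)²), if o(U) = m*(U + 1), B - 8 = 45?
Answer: 6850468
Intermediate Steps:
B = 53 (B = 8 + 45 = 53)
l(k) = 53 + k (l(k) = k + 53 = 53 + k)
o(U) = -4 - 4*U (o(U) = -4*(U + 1) = -4*(1 + U) = -4 - 4*U)
((-1485 + 2500)*(6713 + l(-39)) + 22415) - o((3 + 3)²) = ((-1485 + 2500)*(6713 + (53 - 39)) + 22415) - (-4 - 4*(3 + 3)²) = (1015*(6713 + 14) + 22415) - (-4 - 4*6²) = (1015*6727 + 22415) - (-4 - 4*36) = (6827905 + 22415) - (-4 - 144) = 6850320 - 1*(-148) = 6850320 + 148 = 6850468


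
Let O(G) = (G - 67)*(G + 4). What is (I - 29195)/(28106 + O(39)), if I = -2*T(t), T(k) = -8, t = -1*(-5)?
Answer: -29179/26902 ≈ -1.0846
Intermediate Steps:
t = 5
O(G) = (-67 + G)*(4 + G)
I = 16 (I = -2*(-8) = 16)
(I - 29195)/(28106 + O(39)) = (16 - 29195)/(28106 + (-268 + 39² - 63*39)) = -29179/(28106 + (-268 + 1521 - 2457)) = -29179/(28106 - 1204) = -29179/26902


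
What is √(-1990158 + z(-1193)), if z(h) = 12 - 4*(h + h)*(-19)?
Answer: I*√2171482 ≈ 1473.6*I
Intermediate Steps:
z(h) = 12 + 152*h (z(h) = 12 - 8*h*(-19) = 12 + 152*h)
√(-1990158 + z(-1193)) = √(-1990158 + (12 + 152*(-1193))) = √(-1990158 + (12 - 181336)) = √(-1990158 - 181324) = √(-2171482) = I*√2171482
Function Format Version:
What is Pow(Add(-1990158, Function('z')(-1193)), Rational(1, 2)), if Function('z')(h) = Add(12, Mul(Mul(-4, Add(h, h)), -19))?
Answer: Mul(I, Pow(2171482, Rational(1, 2))) ≈ Mul(1473.6, I)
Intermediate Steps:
Function('z')(h) = Add(12, Mul(152, h)) (Function('z')(h) = Add(12, Mul(Mul(-4, Mul(2, h)), -19)) = Add(12, Mul(Mul(-8, h), -19)) = Add(12, Mul(152, h)))
Pow(Add(-1990158, Function('z')(-1193)), Rational(1, 2)) = Pow(Add(-1990158, Add(12, Mul(152, -1193))), Rational(1, 2)) = Pow(Add(-1990158, Add(12, -181336)), Rational(1, 2)) = Pow(Add(-1990158, -181324), Rational(1, 2)) = Pow(-2171482, Rational(1, 2)) = Mul(I, Pow(2171482, Rational(1, 2)))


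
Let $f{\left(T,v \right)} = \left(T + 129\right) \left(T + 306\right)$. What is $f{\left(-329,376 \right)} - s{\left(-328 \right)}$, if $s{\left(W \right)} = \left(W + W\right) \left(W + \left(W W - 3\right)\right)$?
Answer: $70362568$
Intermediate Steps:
$f{\left(T,v \right)} = \left(129 + T\right) \left(306 + T\right)$
$s{\left(W \right)} = 2 W \left(-3 + W + W^{2}\right)$ ($s{\left(W \right)} = 2 W \left(W + \left(W^{2} - 3\right)\right) = 2 W \left(W + \left(-3 + W^{2}\right)\right) = 2 W \left(-3 + W + W^{2}\right)$)
$f{\left(-329,376 \right)} - s{\left(-328 \right)} = \left(39474 + \left(-329\right)^{2} + 435 \left(-329\right)\right) - 2 \left(-328\right) \left(-3 - 328 + \left(-328\right)^{2}\right) = \left(39474 + 108241 - 143115\right) - 2 \left(-328\right) \left(-3 - 328 + 107584\right) = 4600 - 2 \left(-328\right) 107253 = 4600 - -70357968 = 4600 + 70357968 = 70362568$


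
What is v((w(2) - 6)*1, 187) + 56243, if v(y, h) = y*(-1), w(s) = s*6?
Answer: 56237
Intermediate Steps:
w(s) = 6*s
v(y, h) = -y
v((w(2) - 6)*1, 187) + 56243 = -(6*2 - 6) + 56243 = -(12 - 6) + 56243 = -6 + 56243 = 56237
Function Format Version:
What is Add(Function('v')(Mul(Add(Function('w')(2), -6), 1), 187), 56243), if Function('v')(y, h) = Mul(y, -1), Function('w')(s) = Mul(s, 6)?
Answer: 56237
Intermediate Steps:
Function('w')(s) = Mul(6, s)
Function('v')(y, h) = Mul(-1, y)
Add(Function('v')(Mul(Add(Function('w')(2), -6), 1), 187), 56243) = Add(Mul(-1, Mul(Add(Mul(6, 2), -6), 1)), 56243) = Add(Mul(-1, Mul(Add(12, -6), 1)), 56243) = Add(Mul(-1, Mul(6, 1)), 56243) = Add(Mul(-1, 6), 56243) = Add(-6, 56243) = 56237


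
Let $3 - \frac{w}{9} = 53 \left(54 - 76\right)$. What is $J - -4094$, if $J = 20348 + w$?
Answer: $34963$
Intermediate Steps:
$w = 10521$ ($w = 27 - 9 \cdot 53 \left(54 - 76\right) = 27 - 9 \cdot 53 \left(-22\right) = 27 - -10494 = 27 + 10494 = 10521$)
$J = 30869$ ($J = 20348 + 10521 = 30869$)
$J - -4094 = 30869 - -4094 = 30869 + 4094 = 34963$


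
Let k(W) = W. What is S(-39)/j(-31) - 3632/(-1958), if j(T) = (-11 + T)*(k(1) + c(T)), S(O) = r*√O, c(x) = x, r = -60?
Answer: 1816/979 - I*√39/21 ≈ 1.855 - 0.29738*I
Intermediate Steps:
S(O) = -60*√O
j(T) = (1 + T)*(-11 + T) (j(T) = (-11 + T)*(1 + T) = (1 + T)*(-11 + T))
S(-39)/j(-31) - 3632/(-1958) = (-60*I*√39)/(-11 + (-31)² - 10*(-31)) - 3632/(-1958) = (-60*I*√39)/(-11 + 961 + 310) - 3632*(-1/1958) = -60*I*√39/1260 + 1816/979 = -60*I*√39*(1/1260) + 1816/979 = -I*√39/21 + 1816/979 = 1816/979 - I*√39/21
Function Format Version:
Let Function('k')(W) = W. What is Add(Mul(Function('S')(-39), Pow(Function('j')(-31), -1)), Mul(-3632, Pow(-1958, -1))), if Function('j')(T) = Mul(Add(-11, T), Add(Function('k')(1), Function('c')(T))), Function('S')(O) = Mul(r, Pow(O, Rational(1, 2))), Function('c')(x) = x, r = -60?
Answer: Add(Rational(1816, 979), Mul(Rational(-1, 21), I, Pow(39, Rational(1, 2)))) ≈ Add(1.8550, Mul(-0.29738, I))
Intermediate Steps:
Function('S')(O) = Mul(-60, Pow(O, Rational(1, 2)))
Function('j')(T) = Mul(Add(1, T), Add(-11, T)) (Function('j')(T) = Mul(Add(-11, T), Add(1, T)) = Mul(Add(1, T), Add(-11, T)))
Add(Mul(Function('S')(-39), Pow(Function('j')(-31), -1)), Mul(-3632, Pow(-1958, -1))) = Add(Mul(Mul(-60, Pow(-39, Rational(1, 2))), Pow(Add(-11, Pow(-31, 2), Mul(-10, -31)), -1)), Mul(-3632, Pow(-1958, -1))) = Add(Mul(Mul(-60, Mul(I, Pow(39, Rational(1, 2)))), Pow(Add(-11, 961, 310), -1)), Mul(-3632, Rational(-1, 1958))) = Add(Mul(Mul(-60, I, Pow(39, Rational(1, 2))), Pow(1260, -1)), Rational(1816, 979)) = Add(Mul(Mul(-60, I, Pow(39, Rational(1, 2))), Rational(1, 1260)), Rational(1816, 979)) = Add(Mul(Rational(-1, 21), I, Pow(39, Rational(1, 2))), Rational(1816, 979)) = Add(Rational(1816, 979), Mul(Rational(-1, 21), I, Pow(39, Rational(1, 2))))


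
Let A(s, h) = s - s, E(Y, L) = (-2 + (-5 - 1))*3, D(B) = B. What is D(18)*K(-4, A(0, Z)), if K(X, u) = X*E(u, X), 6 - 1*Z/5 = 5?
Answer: 1728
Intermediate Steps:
E(Y, L) = -24 (E(Y, L) = (-2 - 6)*3 = -8*3 = -24)
Z = 5 (Z = 30 - 5*5 = 30 - 25 = 5)
A(s, h) = 0
K(X, u) = -24*X (K(X, u) = X*(-24) = -24*X)
D(18)*K(-4, A(0, Z)) = 18*(-24*(-4)) = 18*96 = 1728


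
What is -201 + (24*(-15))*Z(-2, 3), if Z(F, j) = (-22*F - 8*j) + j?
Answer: -8481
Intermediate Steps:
Z(F, j) = -22*F - 7*j
-201 + (24*(-15))*Z(-2, 3) = -201 + (24*(-15))*(-22*(-2) - 7*3) = -201 - 360*(44 - 21) = -201 - 360*23 = -201 - 8280 = -8481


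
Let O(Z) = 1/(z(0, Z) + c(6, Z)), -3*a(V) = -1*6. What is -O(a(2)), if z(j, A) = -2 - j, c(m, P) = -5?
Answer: ⅐ ≈ 0.14286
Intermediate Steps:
a(V) = 2 (a(V) = -(-1)*6/3 = -⅓*(-6) = 2)
O(Z) = -⅐ (O(Z) = 1/((-2 - 1*0) - 5) = 1/((-2 + 0) - 5) = 1/(-2 - 5) = 1/(-7) = -⅐)
-O(a(2)) = -1*(-⅐) = ⅐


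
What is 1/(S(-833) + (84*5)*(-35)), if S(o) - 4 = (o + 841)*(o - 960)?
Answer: -1/29040 ≈ -3.4435e-5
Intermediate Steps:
S(o) = 4 + (-960 + o)*(841 + o) (S(o) = 4 + (o + 841)*(o - 960) = 4 + (841 + o)*(-960 + o) = 4 + (-960 + o)*(841 + o))
1/(S(-833) + (84*5)*(-35)) = 1/((-807356 + (-833)² - 119*(-833)) + (84*5)*(-35)) = 1/((-807356 + 693889 + 99127) + 420*(-35)) = 1/(-14340 - 14700) = 1/(-29040) = -1/29040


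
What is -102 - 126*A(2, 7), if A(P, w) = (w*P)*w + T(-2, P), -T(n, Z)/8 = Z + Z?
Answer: -8418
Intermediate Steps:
T(n, Z) = -16*Z (T(n, Z) = -8*(Z + Z) = -16*Z)
A(P, w) = -16*P + P*w² (A(P, w) = (w*P)*w - 16*P = (P*w)*w - 16*P = P*w² - 16*P = -16*P + P*w²)
-102 - 126*A(2, 7) = -102 - 252*(-16 + 7²) = -102 - 252*(-16 + 49) = -102 - 252*33 = -102 - 126*66 = -102 - 8316 = -8418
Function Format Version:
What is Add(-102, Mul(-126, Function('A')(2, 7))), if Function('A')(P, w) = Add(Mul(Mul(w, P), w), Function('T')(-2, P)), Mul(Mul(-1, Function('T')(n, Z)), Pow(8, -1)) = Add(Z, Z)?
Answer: -8418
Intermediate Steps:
Function('T')(n, Z) = Mul(-16, Z) (Function('T')(n, Z) = Mul(-8, Add(Z, Z)) = Mul(-8, Mul(2, Z)) = Mul(-16, Z))
Function('A')(P, w) = Add(Mul(-16, P), Mul(P, Pow(w, 2))) (Function('A')(P, w) = Add(Mul(Mul(w, P), w), Mul(-16, P)) = Add(Mul(Mul(P, w), w), Mul(-16, P)) = Add(Mul(P, Pow(w, 2)), Mul(-16, P)) = Add(Mul(-16, P), Mul(P, Pow(w, 2))))
Add(-102, Mul(-126, Function('A')(2, 7))) = Add(-102, Mul(-126, Mul(2, Add(-16, Pow(7, 2))))) = Add(-102, Mul(-126, Mul(2, Add(-16, 49)))) = Add(-102, Mul(-126, Mul(2, 33))) = Add(-102, Mul(-126, 66)) = Add(-102, -8316) = -8418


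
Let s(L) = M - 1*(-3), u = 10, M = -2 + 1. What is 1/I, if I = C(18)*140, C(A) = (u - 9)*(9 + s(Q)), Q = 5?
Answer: 1/1540 ≈ 0.00064935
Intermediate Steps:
M = -1
s(L) = 2 (s(L) = -1 - 1*(-3) = -1 + 3 = 2)
C(A) = 11 (C(A) = (10 - 9)*(9 + 2) = 1*11 = 11)
I = 1540 (I = 11*140 = 1540)
1/I = 1/1540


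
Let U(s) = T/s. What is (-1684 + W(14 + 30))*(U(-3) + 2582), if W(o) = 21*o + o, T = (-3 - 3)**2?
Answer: -1840120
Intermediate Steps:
T = 36 (T = (-6)**2 = 36)
W(o) = 22*o
U(s) = 36/s
(-1684 + W(14 + 30))*(U(-3) + 2582) = (-1684 + 22*(14 + 30))*(36/(-3) + 2582) = (-1684 + 22*44)*(36*(-1/3) + 2582) = (-1684 + 968)*(-12 + 2582) = -716*2570 = -1840120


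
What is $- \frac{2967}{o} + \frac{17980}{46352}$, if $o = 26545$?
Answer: $\frac{84938179}{307603460} \approx 0.27613$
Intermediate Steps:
$- \frac{2967}{o} + \frac{17980}{46352} = - \frac{2967}{26545} + \frac{17980}{46352} = \left(-2967\right) \frac{1}{26545} + 17980 \cdot \frac{1}{46352} = - \frac{2967}{26545} + \frac{4495}{11588} = \frac{84938179}{307603460}$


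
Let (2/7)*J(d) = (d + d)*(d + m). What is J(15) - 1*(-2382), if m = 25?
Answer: 6582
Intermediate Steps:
J(d) = 7*d*(25 + d) (J(d) = 7*((d + d)*(d + 25))/2 = 7*((2*d)*(25 + d))/2 = 7*(2*d*(25 + d))/2 = 7*d*(25 + d))
J(15) - 1*(-2382) = 7*15*(25 + 15) - 1*(-2382) = 7*15*40 + 2382 = 4200 + 2382 = 6582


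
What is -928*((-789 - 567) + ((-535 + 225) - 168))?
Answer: 1701952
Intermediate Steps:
-928*((-789 - 567) + ((-535 + 225) - 168)) = -928*(-1356 + (-310 - 168)) = -928*(-1356 - 478) = -928*(-1834) = 1701952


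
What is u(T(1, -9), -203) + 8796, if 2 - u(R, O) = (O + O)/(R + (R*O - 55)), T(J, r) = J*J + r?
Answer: 1962012/223 ≈ 8798.3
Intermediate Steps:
T(J, r) = r + J**2 (T(J, r) = J**2 + r = r + J**2)
u(R, O) = 2 - 2*O/(-55 + R + O*R) (u(R, O) = 2 - (O + O)/(R + (R*O - 55)) = 2 - 2*O/(R + (O*R - 55)) = 2 - 2*O/(R + (-55 + O*R)) = 2 - 2*O/(-55 + R + O*R))
u(T(1, -9), -203) + 8796 = 2*(-55 + (-9 + 1**2) - 1*(-203) - 203*(-9 + 1**2))/(-55 + (-9 + 1**2) - 203*(-9 + 1**2)) + 8796 = 2*(-55 + (-9 + 1) + 203 - 203*(-9 + 1))/(-55 + (-9 + 1) - 203*(-9 + 1)) + 8796 = 2*(-55 - 8 + 203 - 203*(-8))/(-55 - 8 - 203*(-8)) + 8796 = 2*(-55 - 8 + 203 + 1624)/(-55 - 8 + 1624) + 8796 = 2*1764/1561 + 8796 = 2*(1/1561)*1764 + 8796 = 504/223 + 8796 = 1962012/223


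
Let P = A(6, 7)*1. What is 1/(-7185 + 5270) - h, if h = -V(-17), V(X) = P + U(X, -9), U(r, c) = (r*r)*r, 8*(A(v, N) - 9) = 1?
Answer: -75127373/15320 ≈ -4903.9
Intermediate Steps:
A(v, N) = 73/8 (A(v, N) = 9 + (1/8)*1 = 9 + 1/8 = 73/8)
U(r, c) = r**3 (U(r, c) = r**2*r = r**3)
P = 73/8 (P = (73/8)*1 = 73/8 ≈ 9.1250)
V(X) = 73/8 + X**3
h = 39231/8 (h = -(73/8 + (-17)**3) = -(73/8 - 4913) = -1*(-39231/8) = 39231/8 ≈ 4903.9)
1/(-7185 + 5270) - h = 1/(-7185 + 5270) - 1*39231/8 = 1/(-1915) - 39231/8 = -1/1915 - 39231/8 = -75127373/15320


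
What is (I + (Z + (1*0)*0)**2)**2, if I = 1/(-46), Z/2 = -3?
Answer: 2739025/2116 ≈ 1294.4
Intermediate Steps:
Z = -6 (Z = 2*(-3) = -6)
I = -1/46 ≈ -0.021739
(I + (Z + (1*0)*0)**2)**2 = (-1/46 + (-6 + (1*0)*0)**2)**2 = (-1/46 + (-6 + 0*0)**2)**2 = (-1/46 + (-6 + 0)**2)**2 = (-1/46 + (-6)**2)**2 = (-1/46 + 36)**2 = (1655/46)**2 = 2739025/2116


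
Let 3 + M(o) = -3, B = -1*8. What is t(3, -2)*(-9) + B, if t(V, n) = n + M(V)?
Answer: 64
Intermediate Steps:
B = -8
M(o) = -6 (M(o) = -3 - 3 = -6)
t(V, n) = -6 + n (t(V, n) = n - 6 = -6 + n)
t(3, -2)*(-9) + B = (-6 - 2)*(-9) - 8 = -8*(-9) - 8 = 72 - 8 = 64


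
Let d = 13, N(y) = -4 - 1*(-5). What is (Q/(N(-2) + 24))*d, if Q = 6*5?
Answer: 78/5 ≈ 15.600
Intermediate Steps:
N(y) = 1 (N(y) = -4 + 5 = 1)
Q = 30
(Q/(N(-2) + 24))*d = (30/(1 + 24))*13 = (30/25)*13 = ((1/25)*30)*13 = (6/5)*13 = 78/5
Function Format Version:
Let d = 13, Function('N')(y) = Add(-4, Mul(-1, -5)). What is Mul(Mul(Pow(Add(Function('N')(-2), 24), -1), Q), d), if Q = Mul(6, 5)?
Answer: Rational(78, 5) ≈ 15.600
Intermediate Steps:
Function('N')(y) = 1 (Function('N')(y) = Add(-4, 5) = 1)
Q = 30
Mul(Mul(Pow(Add(Function('N')(-2), 24), -1), Q), d) = Mul(Mul(Pow(Add(1, 24), -1), 30), 13) = Mul(Mul(Pow(25, -1), 30), 13) = Mul(Mul(Rational(1, 25), 30), 13) = Mul(Rational(6, 5), 13) = Rational(78, 5)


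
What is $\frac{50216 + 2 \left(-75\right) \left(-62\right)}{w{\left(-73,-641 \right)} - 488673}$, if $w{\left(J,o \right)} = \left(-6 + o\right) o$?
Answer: $- \frac{29758}{36973} \approx -0.80486$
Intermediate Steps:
$w{\left(J,o \right)} = o \left(-6 + o\right)$
$\frac{50216 + 2 \left(-75\right) \left(-62\right)}{w{\left(-73,-641 \right)} - 488673} = \frac{50216 + 2 \left(-75\right) \left(-62\right)}{- 641 \left(-6 - 641\right) - 488673} = \frac{50216 - -9300}{\left(-641\right) \left(-647\right) - 488673} = \frac{50216 + 9300}{414727 - 488673} = \frac{59516}{-73946} = 59516 \left(- \frac{1}{73946}\right) = - \frac{29758}{36973}$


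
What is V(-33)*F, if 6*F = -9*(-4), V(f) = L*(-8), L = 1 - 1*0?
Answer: -48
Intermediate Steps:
L = 1 (L = 1 + 0 = 1)
V(f) = -8 (V(f) = 1*(-8) = -8)
F = 6 (F = (-9*(-4))/6 = (⅙)*36 = 6)
V(-33)*F = -8*6 = -48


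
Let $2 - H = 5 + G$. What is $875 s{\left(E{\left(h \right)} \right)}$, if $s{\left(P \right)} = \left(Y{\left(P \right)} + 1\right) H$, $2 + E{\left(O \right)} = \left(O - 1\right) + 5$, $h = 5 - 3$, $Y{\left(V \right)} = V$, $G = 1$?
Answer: $-17500$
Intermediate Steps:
$H = -4$ ($H = 2 - \left(5 + 1\right) = 2 - 6 = -4$)
$h = 2$ ($h = 5 - 3 = 2$)
$E{\left(O \right)} = 2 + O$ ($E{\left(O \right)} = -2 + \left(\left(O - 1\right) + 5\right) = -2 + \left(\left(-1 + O\right) + 5\right) = -2 + \left(4 + O\right) = 2 + O$)
$s{\left(P \right)} = -4 - 4 P$ ($s{\left(P \right)} = \left(P + 1\right) \left(-4\right) = \left(1 + P\right) \left(-4\right) = -4 - 4 P$)
$875 s{\left(E{\left(h \right)} \right)} = 875 \left(-4 - 4 \left(2 + 2\right)\right) = 875 \left(-4 - 16\right) = 875 \left(-20\right) = -17500$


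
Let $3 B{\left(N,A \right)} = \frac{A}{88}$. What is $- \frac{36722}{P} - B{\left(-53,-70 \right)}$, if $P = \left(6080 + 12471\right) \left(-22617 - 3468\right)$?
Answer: $\frac{5647148843}{21291724740} \approx 0.26523$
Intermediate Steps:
$B{\left(N,A \right)} = \frac{A}{264}$ ($B{\left(N,A \right)} = \frac{A \frac{1}{88}}{3} = \frac{\frac{1}{88} A}{3} = \frac{A}{264}$)
$P = -483902835$ ($P = 18551 \left(-26085\right) = -483902835$)
$- \frac{36722}{P} - B{\left(-53,-70 \right)} = - \frac{36722}{-483902835} - \frac{1}{264} \left(-70\right) = \left(-36722\right) \left(- \frac{1}{483902835}\right) - - \frac{35}{132} = \frac{36722}{483902835} + \frac{35}{132} = \frac{5647148843}{21291724740}$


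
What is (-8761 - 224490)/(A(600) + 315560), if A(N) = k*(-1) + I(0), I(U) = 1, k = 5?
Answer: -233251/315556 ≈ -0.73917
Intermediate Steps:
A(N) = -4 (A(N) = 5*(-1) + 1 = -5 + 1 = -4)
(-8761 - 224490)/(A(600) + 315560) = (-8761 - 224490)/(-4 + 315560) = -233251/315556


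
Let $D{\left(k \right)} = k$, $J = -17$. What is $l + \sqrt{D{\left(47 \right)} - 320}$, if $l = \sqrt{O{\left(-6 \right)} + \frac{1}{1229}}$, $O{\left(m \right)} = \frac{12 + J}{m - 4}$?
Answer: $\frac{\sqrt{3025798}}{2458} + i \sqrt{273} \approx 0.70768 + 16.523 i$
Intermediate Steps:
$O{\left(m \right)} = - \frac{5}{-4 + m}$ ($O{\left(m \right)} = \frac{12 - 17}{m - 4} = - \frac{5}{-4 + m}$)
$l = \frac{\sqrt{3025798}}{2458}$ ($l = \sqrt{- \frac{5}{-4 - 6} + \frac{1}{1229}} = \sqrt{- \frac{5}{-10} + \frac{1}{1229}} = \sqrt{\left(-5\right) \left(- \frac{1}{10}\right) + \frac{1}{1229}} = \sqrt{\frac{1}{2} + \frac{1}{1229}} = \sqrt{\frac{1231}{2458}} = \frac{\sqrt{3025798}}{2458} \approx 0.70768$)
$l + \sqrt{D{\left(47 \right)} - 320} = \frac{\sqrt{3025798}}{2458} + \sqrt{47 - 320} = \frac{\sqrt{3025798}}{2458} + \sqrt{-273} = \frac{\sqrt{3025798}}{2458} + i \sqrt{273}$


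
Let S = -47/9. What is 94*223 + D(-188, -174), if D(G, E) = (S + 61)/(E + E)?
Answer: 32826241/1566 ≈ 20962.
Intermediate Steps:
S = -47/9 (S = -47*⅑ = -47/9 ≈ -5.2222)
D(G, E) = 251/(9*E) (D(G, E) = (-47/9 + 61)/(E + E) = 502/(9*((2*E))) = 502*(1/(2*E))/9 = 251/(9*E))
94*223 + D(-188, -174) = 94*223 + (251/9)/(-174) = 20962 + (251/9)*(-1/174) = 20962 - 251/1566 = 32826241/1566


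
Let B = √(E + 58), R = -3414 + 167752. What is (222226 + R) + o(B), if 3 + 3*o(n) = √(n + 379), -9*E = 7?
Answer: 386563 + √(3411 + 3*√515)/9 ≈ 3.8657e+5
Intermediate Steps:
E = -7/9 (E = -⅑*7 = -7/9 ≈ -0.77778)
R = 164338
B = √515/3 (B = √(-7/9 + 58) = √(515/9) = √515/3 ≈ 7.5645)
o(n) = -1 + √(379 + n)/3 (o(n) = -1 + √(n + 379)/3 = -1 + √(379 + n)/3)
(222226 + R) + o(B) = (222226 + 164338) + (-1 + √(379 + √515/3)/3) = 386564 + (-1 + √(379 + √515/3)/3) = 386563 + √(379 + √515/3)/3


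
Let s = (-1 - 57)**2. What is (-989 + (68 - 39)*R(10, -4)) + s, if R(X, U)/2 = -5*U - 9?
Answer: 3013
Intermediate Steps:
R(X, U) = -18 - 10*U (R(X, U) = 2*(-5*U - 9) = 2*(-9 - 5*U) = -18 - 10*U)
s = 3364 (s = (-58)**2 = 3364)
(-989 + (68 - 39)*R(10, -4)) + s = (-989 + (68 - 39)*(-18 - 10*(-4))) + 3364 = (-989 + 29*(-18 + 40)) + 3364 = (-989 + 29*22) + 3364 = (-989 + 638) + 3364 = -351 + 3364 = 3013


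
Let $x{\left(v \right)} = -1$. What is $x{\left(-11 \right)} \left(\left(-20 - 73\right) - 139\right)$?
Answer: $232$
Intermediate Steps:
$x{\left(-11 \right)} \left(\left(-20 - 73\right) - 139\right) = - (\left(-20 - 73\right) - 139) = - (-93 - 139) = \left(-1\right) \left(-232\right) = 232$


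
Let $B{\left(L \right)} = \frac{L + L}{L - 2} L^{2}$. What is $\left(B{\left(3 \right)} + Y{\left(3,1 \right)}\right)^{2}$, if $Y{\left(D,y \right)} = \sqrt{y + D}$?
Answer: $3136$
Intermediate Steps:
$Y{\left(D,y \right)} = \sqrt{D + y}$
$B{\left(L \right)} = \frac{2 L^{3}}{-2 + L}$ ($B{\left(L \right)} = \frac{2 L}{-2 + L} L^{2} = \frac{2 L^{3}}{-2 + L}$)
$\left(B{\left(3 \right)} + Y{\left(3,1 \right)}\right)^{2} = \left(\frac{2 \cdot 3^{3}}{-2 + 3} + \sqrt{3 + 1}\right)^{2} = \left(2 \cdot 27 \cdot 1^{-1} + \sqrt{4}\right)^{2} = \left(2 \cdot 27 \cdot 1 + 2\right)^{2} = \left(54 + 2\right)^{2} = 56^{2} = 3136$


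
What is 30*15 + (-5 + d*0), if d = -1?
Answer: 445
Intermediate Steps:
30*15 + (-5 + d*0) = 30*15 + (-5 - 1*0) = 450 + (-5 + 0) = 450 - 5 = 445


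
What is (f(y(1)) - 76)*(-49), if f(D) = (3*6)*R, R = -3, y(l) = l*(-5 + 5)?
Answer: 6370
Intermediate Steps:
y(l) = 0 (y(l) = l*0 = 0)
f(D) = -54 (f(D) = (3*6)*(-3) = 18*(-3) = -54)
(f(y(1)) - 76)*(-49) = (-54 - 76)*(-49) = -130*(-49) = 6370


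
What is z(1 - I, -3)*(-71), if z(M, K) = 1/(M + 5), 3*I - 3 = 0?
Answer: -71/5 ≈ -14.200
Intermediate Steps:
I = 1 (I = 1 + (⅓)*0 = 1 + 0 = 1)
z(M, K) = 1/(5 + M)
z(1 - I, -3)*(-71) = -71/(5 + (1 - 1*1)) = -71/(5 + (1 - 1)) = -71/(5 + 0) = -71/5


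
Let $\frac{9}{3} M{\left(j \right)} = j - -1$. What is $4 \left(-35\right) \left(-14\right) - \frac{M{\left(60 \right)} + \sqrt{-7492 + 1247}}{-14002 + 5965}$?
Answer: $\frac{47257621}{24111} + \frac{i \sqrt{6245}}{8037} \approx 1960.0 + 0.0098327 i$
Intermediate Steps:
$M{\left(j \right)} = \frac{1}{3} + \frac{j}{3}$ ($M{\left(j \right)} = \frac{j - -1}{3} = \frac{j + 1}{3} = \frac{1 + j}{3} = \frac{1}{3} + \frac{j}{3}$)
$4 \left(-35\right) \left(-14\right) - \frac{M{\left(60 \right)} + \sqrt{-7492 + 1247}}{-14002 + 5965} = 4 \left(-35\right) \left(-14\right) - \frac{\left(\frac{1}{3} + \frac{1}{3} \cdot 60\right) + \sqrt{-7492 + 1247}}{-14002 + 5965} = \left(-140\right) \left(-14\right) - \frac{\left(\frac{1}{3} + 20\right) + \sqrt{-6245}}{-8037} = 1960 - \left(\frac{61}{3} + i \sqrt{6245}\right) \left(- \frac{1}{8037}\right) = 1960 - \left(- \frac{61}{24111} - \frac{i \sqrt{6245}}{8037}\right) = 1960 + \left(\frac{61}{24111} + \frac{i \sqrt{6245}}{8037}\right) = \frac{47257621}{24111} + \frac{i \sqrt{6245}}{8037}$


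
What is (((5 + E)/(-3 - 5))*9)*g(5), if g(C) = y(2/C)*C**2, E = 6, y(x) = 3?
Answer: -7425/8 ≈ -928.13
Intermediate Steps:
g(C) = 3*C**2
(((5 + E)/(-3 - 5))*9)*g(5) = (((5 + 6)/(-3 - 5))*9)*(3*5**2) = ((11/(-8))*9)*(3*25) = ((11*(-1/8))*9)*75 = -11/8*9*75 = -99/8*75 = -7425/8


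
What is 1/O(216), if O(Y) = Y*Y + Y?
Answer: 1/46872 ≈ 2.1335e-5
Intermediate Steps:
O(Y) = Y + Y² (O(Y) = Y² + Y = Y + Y²)
1/O(216) = 1/(216*(1 + 216)) = 1/(216*217) = 1/46872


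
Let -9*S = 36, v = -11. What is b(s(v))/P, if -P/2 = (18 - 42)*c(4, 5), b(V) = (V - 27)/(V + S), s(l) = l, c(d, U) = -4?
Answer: -19/1440 ≈ -0.013194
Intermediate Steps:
S = -4 (S = -⅑*36 = -4)
b(V) = (-27 + V)/(-4 + V) (b(V) = (V - 27)/(V - 4) = (-27 + V)/(-4 + V))
P = -192 (P = -2*(18 - 42)*(-4) = -(-48)*(-4) = -2*96 = -192)
b(s(v))/P = ((-27 - 11)/(-4 - 11))/(-192) = (-38/(-15))*(-1/192) = -1/15*(-38)*(-1/192) = (38/15)*(-1/192) = -19/1440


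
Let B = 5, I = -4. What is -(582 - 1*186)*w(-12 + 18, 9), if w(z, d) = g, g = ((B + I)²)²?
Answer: -396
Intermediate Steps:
g = 1 (g = ((5 - 4)²)² = (1²)² = 1² = 1)
w(z, d) = 1
-(582 - 1*186)*w(-12 + 18, 9) = -(582 - 1*186) = -(582 - 186) = -396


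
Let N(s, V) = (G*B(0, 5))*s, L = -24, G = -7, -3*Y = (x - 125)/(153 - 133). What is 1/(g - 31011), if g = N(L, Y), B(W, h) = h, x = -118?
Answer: -1/30171 ≈ -3.3144e-5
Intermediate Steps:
Y = 81/20 (Y = -(-118 - 125)/(3*(153 - 133)) = -(-81)/20 = -⅓*(-243/20) = 81/20 ≈ 4.0500)
N(s, V) = -35*s (N(s, V) = (-7*5)*s = -35*s)
g = 840 (g = -35*(-24) = 840)
1/(g - 31011) = 1/(840 - 31011) = 1/(-30171) = -1/30171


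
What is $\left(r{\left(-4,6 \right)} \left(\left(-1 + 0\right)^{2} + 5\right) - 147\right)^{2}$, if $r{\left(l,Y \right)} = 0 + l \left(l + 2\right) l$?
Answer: $114921$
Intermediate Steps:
$r{\left(l,Y \right)} = l^{2} \left(2 + l\right)$ ($r{\left(l,Y \right)} = 0 + l \left(2 + l\right) l = 0 + l^{2} \left(2 + l\right) = l^{2} \left(2 + l\right)$)
$\left(r{\left(-4,6 \right)} \left(\left(-1 + 0\right)^{2} + 5\right) - 147\right)^{2} = \left(\left(-4\right)^{2} \left(2 - 4\right) \left(\left(-1 + 0\right)^{2} + 5\right) - 147\right)^{2} = \left(16 \left(-2\right) \left(\left(-1\right)^{2} + 5\right) - 147\right)^{2} = \left(- 32 \left(1 + 5\right) - 147\right)^{2} = \left(\left(-32\right) 6 - 147\right)^{2} = \left(-192 - 147\right)^{2} = \left(-339\right)^{2} = 114921$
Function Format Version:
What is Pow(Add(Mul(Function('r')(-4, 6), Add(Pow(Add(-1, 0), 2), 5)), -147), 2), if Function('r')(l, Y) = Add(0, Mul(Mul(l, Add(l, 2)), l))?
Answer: 114921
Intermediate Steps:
Function('r')(l, Y) = Mul(Pow(l, 2), Add(2, l)) (Function('r')(l, Y) = Add(0, Mul(Mul(l, Add(2, l)), l)) = Add(0, Mul(Pow(l, 2), Add(2, l))) = Mul(Pow(l, 2), Add(2, l)))
Pow(Add(Mul(Function('r')(-4, 6), Add(Pow(Add(-1, 0), 2), 5)), -147), 2) = Pow(Add(Mul(Mul(Pow(-4, 2), Add(2, -4)), Add(Pow(Add(-1, 0), 2), 5)), -147), 2) = Pow(Add(Mul(Mul(16, -2), Add(Pow(-1, 2), 5)), -147), 2) = Pow(Add(Mul(-32, Add(1, 5)), -147), 2) = Pow(Add(Mul(-32, 6), -147), 2) = Pow(Add(-192, -147), 2) = Pow(-339, 2) = 114921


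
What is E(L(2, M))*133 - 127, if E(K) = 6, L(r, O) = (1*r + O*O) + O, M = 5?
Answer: 671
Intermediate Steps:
L(r, O) = O + r + O² (L(r, O) = (r + O²) + O = O + r + O²)
E(L(2, M))*133 - 127 = 6*133 - 127 = 798 - 127 = 671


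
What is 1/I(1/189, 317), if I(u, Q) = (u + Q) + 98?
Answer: 189/78436 ≈ 0.0024096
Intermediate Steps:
I(u, Q) = 98 + Q + u (I(u, Q) = (Q + u) + 98 = 98 + Q + u)
1/I(1/189, 317) = 1/(98 + 317 + 1/189) = 1/(78436/189) = 189/78436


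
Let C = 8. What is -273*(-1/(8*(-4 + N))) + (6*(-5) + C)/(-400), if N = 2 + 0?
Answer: -6803/400 ≈ -17.008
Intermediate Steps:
N = 2
-273*(-1/(8*(-4 + N))) + (6*(-5) + C)/(-400) = -273*(-1/(8*(-4 + 2))) + (6*(-5) + 8)/(-400) = -273/((-2*(-8))) + (-30 + 8)*(-1/400) = -273/16 - 22*(-1/400) = -273*1/16 + 11/200 = -273/16 + 11/200 = -6803/400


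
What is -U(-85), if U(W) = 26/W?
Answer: 26/85 ≈ 0.30588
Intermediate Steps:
-U(-85) = -26/(-85) = -26*(-1)/85 = -1*(-26/85) = 26/85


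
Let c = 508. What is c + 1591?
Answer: 2099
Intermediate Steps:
c + 1591 = 508 + 1591 = 2099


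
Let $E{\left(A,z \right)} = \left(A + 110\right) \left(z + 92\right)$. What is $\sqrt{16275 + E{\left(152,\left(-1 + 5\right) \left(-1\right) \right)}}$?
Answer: $\sqrt{39331} \approx 198.32$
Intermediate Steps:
$E{\left(A,z \right)} = \left(92 + z\right) \left(110 + A\right)$ ($E{\left(A,z \right)} = \left(110 + A\right) \left(92 + z\right) = \left(92 + z\right) \left(110 + A\right)$)
$\sqrt{16275 + E{\left(152,\left(-1 + 5\right) \left(-1\right) \right)}} = \sqrt{16275 + \left(10120 + 92 \cdot 152 + 110 \left(-1 + 5\right) \left(-1\right) + 152 \left(-1 + 5\right) \left(-1\right)\right)} = \sqrt{16275 + \left(10120 + 13984 + 110 \cdot 4 \left(-1\right) + 152 \cdot 4 \left(-1\right)\right)} = \sqrt{16275 + \left(10120 + 13984 + 110 \left(-4\right) + 152 \left(-4\right)\right)} = \sqrt{16275 + \left(10120 + 13984 - 440 - 608\right)} = \sqrt{16275 + 23056} = \sqrt{39331}$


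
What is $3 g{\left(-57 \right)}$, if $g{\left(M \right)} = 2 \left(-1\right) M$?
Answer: $342$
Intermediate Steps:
$g{\left(M \right)} = - 2 M$
$3 g{\left(-57 \right)} = 3 \left(\left(-2\right) \left(-57\right)\right) = 3 \cdot 114 = 342$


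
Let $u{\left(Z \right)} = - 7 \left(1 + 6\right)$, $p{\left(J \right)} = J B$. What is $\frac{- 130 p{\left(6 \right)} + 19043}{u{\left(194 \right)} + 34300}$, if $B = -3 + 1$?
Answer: $\frac{20603}{34251} \approx 0.60153$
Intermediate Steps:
$B = -2$
$p{\left(J \right)} = - 2 J$ ($p{\left(J \right)} = J \left(-2\right) = - 2 J$)
$u{\left(Z \right)} = -49$ ($u{\left(Z \right)} = \left(-7\right) 7 = -49$)
$\frac{- 130 p{\left(6 \right)} + 19043}{u{\left(194 \right)} + 34300} = \frac{- 130 \left(\left(-2\right) 6\right) + 19043}{-49 + 34300} = \frac{\left(-130\right) \left(-12\right) + 19043}{34251} = \left(1560 + 19043\right) \frac{1}{34251} = 20603 \cdot \frac{1}{34251} = \frac{20603}{34251}$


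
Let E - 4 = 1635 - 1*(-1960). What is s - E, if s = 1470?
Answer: -2129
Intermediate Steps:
E = 3599 (E = 4 + (1635 - 1*(-1960)) = 4 + (1635 + 1960) = 4 + 3595 = 3599)
s - E = 1470 - 1*3599 = 1470 - 3599 = -2129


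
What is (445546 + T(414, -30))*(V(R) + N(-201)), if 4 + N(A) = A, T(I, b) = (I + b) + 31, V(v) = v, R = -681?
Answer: -395121446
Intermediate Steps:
T(I, b) = 31 + I + b
N(A) = -4 + A
(445546 + T(414, -30))*(V(R) + N(-201)) = (445546 + (31 + 414 - 30))*(-681 + (-4 - 201)) = (445546 + 415)*(-681 - 205) = 445961*(-886) = -395121446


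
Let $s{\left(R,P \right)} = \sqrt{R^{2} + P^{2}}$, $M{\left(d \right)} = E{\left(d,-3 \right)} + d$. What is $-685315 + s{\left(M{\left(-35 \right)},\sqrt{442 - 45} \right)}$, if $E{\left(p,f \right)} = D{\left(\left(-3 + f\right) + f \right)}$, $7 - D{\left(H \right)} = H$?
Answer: $-685315 + \sqrt{758} \approx -6.8529 \cdot 10^{5}$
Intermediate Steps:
$D{\left(H \right)} = 7 - H$
$E{\left(p,f \right)} = 10 - 2 f$ ($E{\left(p,f \right)} = 7 - \left(\left(-3 + f\right) + f\right) = 7 - \left(-3 + 2 f\right) = 10 - 2 f$)
$M{\left(d \right)} = 16 + d$ ($M{\left(d \right)} = \left(10 - -6\right) + d = \left(10 + 6\right) + d = 16 + d$)
$s{\left(R,P \right)} = \sqrt{P^{2} + R^{2}}$
$-685315 + s{\left(M{\left(-35 \right)},\sqrt{442 - 45} \right)} = -685315 + \sqrt{\left(\sqrt{442 - 45}\right)^{2} + \left(16 - 35\right)^{2}} = -685315 + \sqrt{\left(\sqrt{397}\right)^{2} + \left(-19\right)^{2}} = -685315 + \sqrt{397 + 361} = -685315 + \sqrt{758}$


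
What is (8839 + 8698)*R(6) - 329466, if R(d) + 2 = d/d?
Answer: -347003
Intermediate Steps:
R(d) = -1 (R(d) = -2 + d/d = -2 + 1 = -1)
(8839 + 8698)*R(6) - 329466 = (8839 + 8698)*(-1) - 329466 = 17537*(-1) - 329466 = -17537 - 329466 = -347003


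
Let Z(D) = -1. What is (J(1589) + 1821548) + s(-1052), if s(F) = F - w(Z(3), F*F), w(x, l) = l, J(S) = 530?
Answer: 714322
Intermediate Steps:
s(F) = F - F² (s(F) = F - F*F = F - F²)
(J(1589) + 1821548) + s(-1052) = (530 + 1821548) - 1052*(1 - 1*(-1052)) = 1822078 - 1052*(1 + 1052) = 1822078 - 1052*1053 = 1822078 - 1107756 = 714322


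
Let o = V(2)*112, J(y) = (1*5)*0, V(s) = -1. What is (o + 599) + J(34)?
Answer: 487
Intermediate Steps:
J(y) = 0 (J(y) = 5*0 = 0)
o = -112 (o = -1*112 = -112)
(o + 599) + J(34) = (-112 + 599) + 0 = 487 + 0 = 487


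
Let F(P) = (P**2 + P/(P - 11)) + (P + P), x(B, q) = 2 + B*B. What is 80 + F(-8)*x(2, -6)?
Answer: 7040/19 ≈ 370.53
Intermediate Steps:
x(B, q) = 2 + B**2
F(P) = P**2 + 2*P + P/(-11 + P) (F(P) = (P**2 + P/(-11 + P)) + 2*P = P**2 + 2*P + P/(-11 + P))
80 + F(-8)*x(2, -6) = 80 + (-8*(-21 + (-8)**2 - 9*(-8))/(-11 - 8))*(2 + 2**2) = 80 + (-8*(-21 + 64 + 72)/(-19))*(2 + 4) = 80 - 8*(-1/19)*115*6 = 80 + (920/19)*6 = 80 + 5520/19 = 7040/19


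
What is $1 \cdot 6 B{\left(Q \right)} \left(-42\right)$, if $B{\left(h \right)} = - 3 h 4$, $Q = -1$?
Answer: $-3024$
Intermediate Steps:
$B{\left(h \right)} = - 12 h$
$1 \cdot 6 B{\left(Q \right)} \left(-42\right) = 1 \cdot 6 \left(\left(-12\right) \left(-1\right)\right) \left(-42\right) = 6 \cdot 12 \left(-42\right) = 72 \left(-42\right) = -3024$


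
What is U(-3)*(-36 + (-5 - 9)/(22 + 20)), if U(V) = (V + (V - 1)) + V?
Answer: 1090/3 ≈ 363.33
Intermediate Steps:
U(V) = -1 + 3*V (U(V) = (V + (-1 + V)) + V = (-1 + 2*V) + V = -1 + 3*V)
U(-3)*(-36 + (-5 - 9)/(22 + 20)) = (-1 + 3*(-3))*(-36 + (-5 - 9)/(22 + 20)) = (-1 - 9)*(-36 - 14/42) = -10*(-36 - 14*1/42) = -10*(-36 - 1/3) = -10*(-109/3) = 1090/3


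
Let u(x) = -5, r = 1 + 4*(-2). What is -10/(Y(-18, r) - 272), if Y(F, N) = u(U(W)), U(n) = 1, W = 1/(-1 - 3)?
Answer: 10/277 ≈ 0.036101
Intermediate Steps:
r = -7 (r = 1 - 8 = -7)
W = -1/4 (W = 1/(-4) = -1/4 ≈ -0.25000)
Y(F, N) = -5
-10/(Y(-18, r) - 272) = -10/(-5 - 272) = -10/(-277) = -10*(-1/277) = 10/277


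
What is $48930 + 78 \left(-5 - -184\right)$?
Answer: $62892$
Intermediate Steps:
$48930 + 78 \left(-5 - -184\right) = 48930 + 78 \left(-5 + 184\right) = 48930 + 78 \cdot 179 = 48930 + 13962 = 62892$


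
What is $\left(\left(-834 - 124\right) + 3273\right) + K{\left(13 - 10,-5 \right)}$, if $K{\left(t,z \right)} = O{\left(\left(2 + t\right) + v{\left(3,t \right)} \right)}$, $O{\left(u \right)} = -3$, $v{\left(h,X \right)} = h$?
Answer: $2312$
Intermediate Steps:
$K{\left(t,z \right)} = -3$
$\left(\left(-834 - 124\right) + 3273\right) + K{\left(13 - 10,-5 \right)} = \left(\left(-834 - 124\right) + 3273\right) - 3 = \left(-958 + 3273\right) - 3 = 2315 - 3 = 2312$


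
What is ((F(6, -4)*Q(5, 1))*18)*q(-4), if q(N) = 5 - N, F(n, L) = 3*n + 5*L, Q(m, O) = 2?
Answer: -648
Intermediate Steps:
((F(6, -4)*Q(5, 1))*18)*q(-4) = (((3*6 + 5*(-4))*2)*18)*(5 - 1*(-4)) = (((18 - 20)*2)*18)*(5 + 4) = (-2*2*18)*9 = -4*18*9 = -72*9 = -648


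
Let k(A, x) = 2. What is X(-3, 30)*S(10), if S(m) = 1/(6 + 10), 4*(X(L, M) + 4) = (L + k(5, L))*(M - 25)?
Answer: -21/64 ≈ -0.32813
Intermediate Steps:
X(L, M) = -4 + (-25 + M)*(2 + L)/4 (X(L, M) = -4 + ((L + 2)*(M - 25))/4 = -4 + ((2 + L)*(-25 + M))/4 = -4 + ((-25 + M)*(2 + L))/4 = -4 + (-25 + M)*(2 + L)/4)
S(m) = 1/16
X(-3, 30)*S(10) = (-33/2 + (½)*30 - 25/4*(-3) + (¼)*(-3)*30)*(1/16) = (-33/2 + 15 + 75/4 - 45/2)*(1/16) = -21/4*1/16 = -21/64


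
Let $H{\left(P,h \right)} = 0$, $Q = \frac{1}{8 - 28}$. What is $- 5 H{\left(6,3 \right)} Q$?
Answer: $0$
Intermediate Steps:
$Q = - \frac{1}{20}$ ($Q = \frac{1}{-20} = - \frac{1}{20} \approx -0.05$)
$- 5 H{\left(6,3 \right)} Q = \left(-5\right) 0 \left(- \frac{1}{20}\right) = 0 \left(- \frac{1}{20}\right) = 0$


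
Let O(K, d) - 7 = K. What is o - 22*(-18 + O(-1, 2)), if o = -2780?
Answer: -2516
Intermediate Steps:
O(K, d) = 7 + K
o - 22*(-18 + O(-1, 2)) = -2780 - 22*(-18 + (7 - 1)) = -2780 - 22*(-18 + 6) = -2780 - 22*(-12) = -2780 - 1*(-264) = -2780 + 264 = -2516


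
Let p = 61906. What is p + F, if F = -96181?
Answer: -34275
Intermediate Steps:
p + F = 61906 - 96181 = -34275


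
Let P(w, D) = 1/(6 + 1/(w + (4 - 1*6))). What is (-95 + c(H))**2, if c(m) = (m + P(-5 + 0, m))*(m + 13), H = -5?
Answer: 30019441/1681 ≈ 17858.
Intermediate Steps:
P(w, D) = 1/(6 + 1/(-2 + w)) (P(w, D) = 1/(6 + 1/(w + (4 - 6))) = 1/(6 + 1/(w - 2)) = 1/(6 + 1/(-2 + w)))
c(m) = (13 + m)*(7/41 + m) (c(m) = (m + (-2 + (-5 + 0))/(-11 + 6*(-5 + 0)))*(m + 13) = (m + (-2 - 5)/(-11 + 6*(-5)))*(13 + m) = (m - 7/(-11 - 30))*(13 + m) = (m - 7/(-41))*(13 + m) = (m - 1/41*(-7))*(13 + m) = (m + 7/41)*(13 + m) = (7/41 + m)*(13 + m) = (13 + m)*(7/41 + m))
(-95 + c(H))**2 = (-95 + (91/41 + (-5)**2 + (540/41)*(-5)))**2 = (-95 + (91/41 + 25 - 2700/41))**2 = (-95 - 1584/41)**2 = (-5479/41)**2 = 30019441/1681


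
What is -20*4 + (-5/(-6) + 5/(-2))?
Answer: -245/3 ≈ -81.667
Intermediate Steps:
-20*4 + (-5/(-6) + 5/(-2)) = -5*16 + (-5*(-⅙) + 5*(-½)) = -80 + (⅚ - 5/2) = -80 - 5/3 = -245/3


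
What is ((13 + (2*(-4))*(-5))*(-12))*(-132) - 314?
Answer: 83638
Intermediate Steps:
((13 + (2*(-4))*(-5))*(-12))*(-132) - 314 = ((13 - 8*(-5))*(-12))*(-132) - 314 = ((13 + 40)*(-12))*(-132) - 314 = (53*(-12))*(-132) - 314 = -636*(-132) - 314 = 83952 - 314 = 83638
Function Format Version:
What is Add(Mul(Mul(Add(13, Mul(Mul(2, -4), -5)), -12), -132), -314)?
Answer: 83638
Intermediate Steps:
Add(Mul(Mul(Add(13, Mul(Mul(2, -4), -5)), -12), -132), -314) = Add(Mul(Mul(Add(13, Mul(-8, -5)), -12), -132), -314) = Add(Mul(Mul(Add(13, 40), -12), -132), -314) = Add(Mul(Mul(53, -12), -132), -314) = Add(Mul(-636, -132), -314) = Add(83952, -314) = 83638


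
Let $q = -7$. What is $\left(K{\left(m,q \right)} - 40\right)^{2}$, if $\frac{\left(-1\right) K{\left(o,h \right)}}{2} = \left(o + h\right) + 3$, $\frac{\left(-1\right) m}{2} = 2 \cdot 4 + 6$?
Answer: $576$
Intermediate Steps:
$m = -28$ ($m = - 2 \left(2 \cdot 4 + 6\right) = - 2 \left(8 + 6\right) = \left(-2\right) 14 = -28$)
$K{\left(o,h \right)} = -6 - 2 h - 2 o$ ($K{\left(o,h \right)} = - 2 \left(\left(o + h\right) + 3\right) = - 2 \left(\left(h + o\right) + 3\right) = - 2 \left(3 + h + o\right) = -6 - 2 h - 2 o$)
$\left(K{\left(m,q \right)} - 40\right)^{2} = \left(\left(-6 - -14 - -56\right) - 40\right)^{2} = \left(\left(-6 + 14 + 56\right) - 40\right)^{2} = \left(64 - 40\right)^{2} = 24^{2} = 576$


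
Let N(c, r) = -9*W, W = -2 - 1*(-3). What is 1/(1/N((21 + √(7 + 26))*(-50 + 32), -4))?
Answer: -9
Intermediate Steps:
W = 1 (W = -2 + 3 = 1)
N(c, r) = -9 (N(c, r) = -9*1 = -9)
1/(1/N((21 + √(7 + 26))*(-50 + 32), -4)) = 1/(1/(-9)) = 1/(-⅑) = -9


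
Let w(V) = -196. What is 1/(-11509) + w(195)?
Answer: -2255765/11509 ≈ -196.00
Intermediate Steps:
1/(-11509) + w(195) = 1/(-11509) - 196 = -1/11509 - 196 = -2255765/11509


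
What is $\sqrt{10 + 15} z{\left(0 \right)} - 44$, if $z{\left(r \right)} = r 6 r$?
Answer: $-44$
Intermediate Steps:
$z{\left(r \right)} = 6 r^{2}$ ($z{\left(r \right)} = 6 r r = 6 r^{2}$)
$\sqrt{10 + 15} z{\left(0 \right)} - 44 = \sqrt{10 + 15} \cdot 6 \cdot 0^{2} - 44 = \sqrt{25} \cdot 6 \cdot 0 - 44 = 5 \cdot 0 - 44 = 0 - 44 = -44$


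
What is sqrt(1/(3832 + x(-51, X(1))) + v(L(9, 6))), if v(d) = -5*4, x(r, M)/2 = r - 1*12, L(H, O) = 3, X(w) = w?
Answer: I*sqrt(274685014)/3706 ≈ 4.4721*I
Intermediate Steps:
x(r, M) = -24 + 2*r (x(r, M) = 2*(r - 1*12) = 2*(r - 12) = 2*(-12 + r) = -24 + 2*r)
v(d) = -20
sqrt(1/(3832 + x(-51, X(1))) + v(L(9, 6))) = sqrt(1/(3832 + (-24 + 2*(-51))) - 20) = sqrt(1/(3832 + (-24 - 102)) - 20) = sqrt(1/(3832 - 126) - 20) = sqrt(1/3706 - 20) = sqrt(-74119/3706) = I*sqrt(274685014)/3706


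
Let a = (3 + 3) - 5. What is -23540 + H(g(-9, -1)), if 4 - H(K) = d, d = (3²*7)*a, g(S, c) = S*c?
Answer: -23599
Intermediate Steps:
a = 1 (a = 6 - 5 = 1)
d = 63 (d = (3²*7)*1 = (9*7)*1 = 63*1 = 63)
H(K) = -59 (H(K) = 4 - 1*63 = 4 - 63 = -59)
-23540 + H(g(-9, -1)) = -23540 - 59 = -23599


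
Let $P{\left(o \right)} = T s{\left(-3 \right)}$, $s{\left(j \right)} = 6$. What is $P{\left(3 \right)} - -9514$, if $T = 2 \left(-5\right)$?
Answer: $9454$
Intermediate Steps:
$T = -10$
$P{\left(o \right)} = -60$ ($P{\left(o \right)} = \left(-10\right) 6 = -60$)
$P{\left(3 \right)} - -9514 = -60 - -9514 = -60 + 9514 = 9454$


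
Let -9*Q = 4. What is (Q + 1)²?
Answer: 25/81 ≈ 0.30864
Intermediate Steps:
Q = -4/9 (Q = -⅑*4 = -4/9 ≈ -0.44444)
(Q + 1)² = (-4/9 + 1)² = (5/9)² = 25/81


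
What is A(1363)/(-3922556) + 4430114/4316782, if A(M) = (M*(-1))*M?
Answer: 12698477015371/8466409567396 ≈ 1.4999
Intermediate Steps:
A(M) = -M**2 (A(M) = (-M)*M = -M**2)
A(1363)/(-3922556) + 4430114/4316782 = -1*1363**2/(-3922556) + 4430114/4316782 = -1*1857769*(-1/3922556) + 4430114*(1/4316782) = -1857769*(-1/3922556) + 2215057/2158391 = 1857769/3922556 + 2215057/2158391 = 12698477015371/8466409567396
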